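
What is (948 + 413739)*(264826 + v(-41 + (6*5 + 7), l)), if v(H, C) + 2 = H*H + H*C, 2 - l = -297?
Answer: 109329739428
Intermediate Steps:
l = 299 (l = 2 - 1*(-297) = 2 + 297 = 299)
v(H, C) = -2 + H² + C*H (v(H, C) = -2 + (H*H + H*C) = -2 + (H² + C*H) = -2 + H² + C*H)
(948 + 413739)*(264826 + v(-41 + (6*5 + 7), l)) = (948 + 413739)*(264826 + (-2 + (-41 + (6*5 + 7))² + 299*(-41 + (6*5 + 7)))) = 414687*(264826 + (-2 + (-41 + (30 + 7))² + 299*(-41 + (30 + 7)))) = 414687*(264826 + (-2 + (-41 + 37)² + 299*(-41 + 37))) = 414687*(264826 + (-2 + (-4)² + 299*(-4))) = 414687*(264826 + (-2 + 16 - 1196)) = 414687*(264826 - 1182) = 414687*263644 = 109329739428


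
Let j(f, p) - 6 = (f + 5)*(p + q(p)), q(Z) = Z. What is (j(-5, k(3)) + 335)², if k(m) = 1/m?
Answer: 116281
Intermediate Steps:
j(f, p) = 6 + 2*p*(5 + f) (j(f, p) = 6 + (f + 5)*(p + p) = 6 + (5 + f)*(2*p) = 6 + 2*p*(5 + f))
(j(-5, k(3)) + 335)² = ((6 + 10/3 + 2*(-5)/3) + 335)² = ((6 + 10*(⅓) + 2*(-5)*(⅓)) + 335)² = ((6 + 10/3 - 10/3) + 335)² = (6 + 335)² = 341² = 116281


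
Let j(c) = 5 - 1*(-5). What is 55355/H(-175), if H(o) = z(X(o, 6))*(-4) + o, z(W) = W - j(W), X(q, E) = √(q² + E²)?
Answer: 7472925/472351 - 221420*√30661/472351 ≈ -66.261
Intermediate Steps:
X(q, E) = √(E² + q²)
j(c) = 10 (j(c) = 5 + 5 = 10)
z(W) = -10 + W (z(W) = W - 1*10 = W - 10 = -10 + W)
H(o) = 40 + o - 4*√(36 + o²) (H(o) = (-10 + √(6² + o²))*(-4) + o = (-10 + √(36 + o²))*(-4) + o = (40 - 4*√(36 + o²)) + o = 40 + o - 4*√(36 + o²))
55355/H(-175) = 55355/(40 - 175 - 4*√(36 + (-175)²)) = 55355/(40 - 175 - 4*√(36 + 30625)) = 55355/(40 - 175 - 4*√30661) = 55355/(-135 - 4*√30661)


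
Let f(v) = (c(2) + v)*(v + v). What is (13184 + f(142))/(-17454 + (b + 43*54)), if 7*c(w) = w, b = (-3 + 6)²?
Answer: -375152/105861 ≈ -3.5438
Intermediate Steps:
b = 9 (b = 3² = 9)
c(w) = w/7
f(v) = 2*v*(2/7 + v) (f(v) = ((⅐)*2 + v)*(v + v) = (2/7 + v)*(2*v) = 2*v*(2/7 + v))
(13184 + f(142))/(-17454 + (b + 43*54)) = (13184 + (2/7)*142*(2 + 7*142))/(-17454 + (9 + 43*54)) = (13184 + (2/7)*142*(2 + 994))/(-17454 + (9 + 2322)) = (13184 + (2/7)*142*996)/(-17454 + 2331) = (13184 + 282864/7)/(-15123) = (375152/7)*(-1/15123) = -375152/105861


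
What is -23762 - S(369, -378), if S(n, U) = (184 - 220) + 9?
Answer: -23735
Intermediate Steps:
S(n, U) = -27 (S(n, U) = -36 + 9 = -27)
-23762 - S(369, -378) = -23762 - 1*(-27) = -23762 + 27 = -23735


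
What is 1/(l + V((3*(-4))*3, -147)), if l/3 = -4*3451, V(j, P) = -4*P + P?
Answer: -1/40971 ≈ -2.4408e-5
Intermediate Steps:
V(j, P) = -3*P
l = -41412 (l = 3*(-4*3451) = 3*(-13804) = -41412)
1/(l + V((3*(-4))*3, -147)) = 1/(-41412 - 3*(-147)) = 1/(-41412 + 441) = 1/(-40971) = -1/40971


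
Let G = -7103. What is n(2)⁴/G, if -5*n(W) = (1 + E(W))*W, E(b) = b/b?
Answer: -256/4439375 ≈ -5.7666e-5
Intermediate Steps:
E(b) = 1
n(W) = -2*W/5 (n(W) = -(1 + 1)*W/5 = -2*W/5)
n(2)⁴/G = (-⅖*2)⁴/(-7103) = (-⅘)⁴*(-1/7103) = (256/625)*(-1/7103) = -256/4439375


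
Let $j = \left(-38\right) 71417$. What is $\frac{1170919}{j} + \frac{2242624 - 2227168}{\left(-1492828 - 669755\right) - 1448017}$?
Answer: $- \frac{76244024021}{174975220850} \approx -0.43574$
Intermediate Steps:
$j = -2713846$
$\frac{1170919}{j} + \frac{2242624 - 2227168}{\left(-1492828 - 669755\right) - 1448017} = \frac{1170919}{-2713846} + \frac{2242624 - 2227168}{\left(-1492828 - 669755\right) - 1448017} = 1170919 \left(- \frac{1}{2713846}\right) + \frac{15456}{-2162583 - 1448017} = - \frac{1170919}{2713846} + \frac{15456}{-3610600} = - \frac{1170919}{2713846} + 15456 \left(- \frac{1}{3610600}\right) = - \frac{1170919}{2713846} - \frac{276}{64475} = - \frac{76244024021}{174975220850}$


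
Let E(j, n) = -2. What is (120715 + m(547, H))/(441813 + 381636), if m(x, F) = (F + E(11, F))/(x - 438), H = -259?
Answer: 13157674/89755941 ≈ 0.14659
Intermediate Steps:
m(x, F) = (-2 + F)/(-438 + x) (m(x, F) = (F - 2)/(x - 438) = (-2 + F)/(-438 + x))
(120715 + m(547, H))/(441813 + 381636) = (120715 + (-2 - 259)/(-438 + 547))/(441813 + 381636) = (120715 - 261/109)/823449 = (120715 + (1/109)*(-261))*(1/823449) = (120715 - 261/109)*(1/823449) = (13157674/109)*(1/823449) = 13157674/89755941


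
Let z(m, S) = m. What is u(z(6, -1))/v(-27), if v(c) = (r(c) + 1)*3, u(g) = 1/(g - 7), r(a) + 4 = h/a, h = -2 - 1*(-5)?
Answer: 3/28 ≈ 0.10714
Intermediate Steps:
h = 3 (h = -2 + 5 = 3)
r(a) = -4 + 3/a
u(g) = 1/(-7 + g)
v(c) = -9 + 9/c (v(c) = ((-4 + 3/c) + 1)*3 = (-3 + 3/c)*3 = -9 + 9/c)
u(z(6, -1))/v(-27) = 1/((-7 + 6)*(-9 + 9/(-27))) = 1/((-1)*(-9 + 9*(-1/27))) = -1/(-9 - ⅓) = -1/(-28/3) = -1*(-3/28) = 3/28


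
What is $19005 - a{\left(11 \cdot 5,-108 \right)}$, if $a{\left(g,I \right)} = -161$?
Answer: $19166$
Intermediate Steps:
$19005 - a{\left(11 \cdot 5,-108 \right)} = 19005 - -161 = 19005 + 161 = 19166$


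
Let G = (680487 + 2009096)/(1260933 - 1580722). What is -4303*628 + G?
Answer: -45482283561/16831 ≈ -2.7023e+6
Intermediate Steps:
G = -141557/16831 (G = 2689583/(-319789) = 2689583*(-1/319789) = -141557/16831 ≈ -8.4105)
-4303*628 + G = -4303*628 - 141557/16831 = -2702284 - 141557/16831 = -45482283561/16831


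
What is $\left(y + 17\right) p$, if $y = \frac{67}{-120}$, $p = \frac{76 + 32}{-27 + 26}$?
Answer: $- \frac{17757}{10} \approx -1775.7$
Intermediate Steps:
$p = -108$ ($p = \frac{108}{-1} = 108 \left(-1\right) = -108$)
$y = - \frac{67}{120}$ ($y = 67 \left(- \frac{1}{120}\right) = - \frac{67}{120} \approx -0.55833$)
$\left(y + 17\right) p = \left(- \frac{67}{120} + 17\right) \left(-108\right) = \frac{1973}{120} \left(-108\right) = - \frac{17757}{10}$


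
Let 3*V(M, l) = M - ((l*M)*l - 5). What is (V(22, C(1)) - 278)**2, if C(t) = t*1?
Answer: 687241/9 ≈ 76360.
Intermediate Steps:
C(t) = t
V(M, l) = 5/3 + M/3 - M*l**2/3 (V(M, l) = (M - ((l*M)*l - 5))/3 = (M - ((M*l)*l - 5))/3 = (M - (M*l**2 - 5))/3 = (M - (-5 + M*l**2))/3 = (M + (5 - M*l**2))/3 = (5 + M - M*l**2)/3 = 5/3 + M/3 - M*l**2/3)
(V(22, C(1)) - 278)**2 = ((5/3 + (1/3)*22 - 1/3*22*1**2) - 278)**2 = ((5/3 + 22/3 - 1/3*22*1) - 278)**2 = ((5/3 + 22/3 - 22/3) - 278)**2 = (5/3 - 278)**2 = (-829/3)**2 = 687241/9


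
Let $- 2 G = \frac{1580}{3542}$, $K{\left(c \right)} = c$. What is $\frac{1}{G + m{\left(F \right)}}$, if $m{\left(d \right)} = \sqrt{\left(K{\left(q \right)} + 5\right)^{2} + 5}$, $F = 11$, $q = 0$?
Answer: $\frac{139909}{18787441} + \frac{3136441 \sqrt{30}}{93937205} \approx 0.19032$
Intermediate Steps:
$G = - \frac{395}{1771}$ ($G = - \frac{1580 \cdot \frac{1}{3542}}{2} = \left(- \frac{1}{2}\right) \frac{790}{1771} = - \frac{395}{1771} \approx -0.22304$)
$m{\left(d \right)} = \sqrt{30}$ ($m{\left(d \right)} = \sqrt{\left(0 + 5\right)^{2} + 5} = \sqrt{5^{2} + 5} = \sqrt{25 + 5} = \sqrt{30}$)
$\frac{1}{G + m{\left(F \right)}} = \frac{1}{- \frac{395}{1771} + \sqrt{30}}$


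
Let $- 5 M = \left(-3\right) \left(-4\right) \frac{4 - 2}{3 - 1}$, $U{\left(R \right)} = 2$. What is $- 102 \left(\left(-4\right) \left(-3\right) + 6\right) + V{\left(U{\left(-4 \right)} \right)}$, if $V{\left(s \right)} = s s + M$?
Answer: $- \frac{9172}{5} \approx -1834.4$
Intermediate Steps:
$M = - \frac{12}{5}$ ($M = - \frac{\left(-3\right) \left(-4\right) \frac{4 - 2}{3 - 1}}{5} = - \frac{12 \cdot \frac{2}{2}}{5} = - \frac{12 \cdot 2 \cdot \frac{1}{2}}{5} = - \frac{12 \cdot 1}{5} = \left(- \frac{1}{5}\right) 12 = - \frac{12}{5} \approx -2.4$)
$V{\left(s \right)} = - \frac{12}{5} + s^{2}$ ($V{\left(s \right)} = s s - \frac{12}{5} = s^{2} - \frac{12}{5} = - \frac{12}{5} + s^{2}$)
$- 102 \left(\left(-4\right) \left(-3\right) + 6\right) + V{\left(U{\left(-4 \right)} \right)} = - 102 \left(\left(-4\right) \left(-3\right) + 6\right) - \left(\frac{12}{5} - 2^{2}\right) = - 102 \left(12 + 6\right) + \left(- \frac{12}{5} + 4\right) = \left(-102\right) 18 + \frac{8}{5} = -1836 + \frac{8}{5} = - \frac{9172}{5}$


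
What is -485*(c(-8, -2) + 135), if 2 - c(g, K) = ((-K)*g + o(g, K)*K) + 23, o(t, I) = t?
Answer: -55290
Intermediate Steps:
c(g, K) = -21 (c(g, K) = 2 - (((-K)*g + g*K) + 23) = 2 - ((-K*g + K*g) + 23) = 2 - (0 + 23) = 2 - 1*23 = 2 - 23 = -21)
-485*(c(-8, -2) + 135) = -485*(-21 + 135) = -485*114 = -55290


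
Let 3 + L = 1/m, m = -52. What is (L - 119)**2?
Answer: 40259025/2704 ≈ 14889.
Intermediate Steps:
L = -157/52 (L = -3 + 1/(-52) = -3 - 1/52 = -157/52 ≈ -3.0192)
(L - 119)**2 = (-157/52 - 119)**2 = (-6345/52)**2 = 40259025/2704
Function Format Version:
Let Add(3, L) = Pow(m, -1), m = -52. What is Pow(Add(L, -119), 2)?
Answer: Rational(40259025, 2704) ≈ 14889.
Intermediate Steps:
L = Rational(-157, 52) (L = Add(-3, Pow(-52, -1)) = Add(-3, Rational(-1, 52)) = Rational(-157, 52) ≈ -3.0192)
Pow(Add(L, -119), 2) = Pow(Add(Rational(-157, 52), -119), 2) = Pow(Rational(-6345, 52), 2) = Rational(40259025, 2704)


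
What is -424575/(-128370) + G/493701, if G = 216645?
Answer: 405852685/108335722 ≈ 3.7463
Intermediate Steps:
-424575/(-128370) + G/493701 = -424575/(-128370) + 216645/493701 = -424575*(-1/128370) + 216645*(1/493701) = 28305/8558 + 5555/12659 = 405852685/108335722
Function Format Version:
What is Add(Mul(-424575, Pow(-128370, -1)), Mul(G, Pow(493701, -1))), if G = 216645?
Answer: Rational(405852685, 108335722) ≈ 3.7463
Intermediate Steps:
Add(Mul(-424575, Pow(-128370, -1)), Mul(G, Pow(493701, -1))) = Add(Mul(-424575, Pow(-128370, -1)), Mul(216645, Pow(493701, -1))) = Add(Mul(-424575, Rational(-1, 128370)), Mul(216645, Rational(1, 493701))) = Add(Rational(28305, 8558), Rational(5555, 12659)) = Rational(405852685, 108335722)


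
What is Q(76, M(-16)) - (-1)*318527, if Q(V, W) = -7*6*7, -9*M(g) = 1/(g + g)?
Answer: 318233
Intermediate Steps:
M(g) = -1/(18*g) (M(g) = -1/(9*(g + g)) = -1/(2*g)/9 = -1/(18*g))
Q(V, W) = -294 (Q(V, W) = -42*7 = -294)
Q(76, M(-16)) - (-1)*318527 = -294 - (-1)*318527 = -294 - 1*(-318527) = -294 + 318527 = 318233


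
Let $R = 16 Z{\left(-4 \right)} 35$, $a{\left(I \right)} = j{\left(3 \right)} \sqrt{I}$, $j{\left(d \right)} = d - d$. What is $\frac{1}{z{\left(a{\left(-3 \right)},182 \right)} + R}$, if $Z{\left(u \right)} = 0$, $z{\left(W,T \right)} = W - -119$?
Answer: $\frac{1}{119} \approx 0.0084034$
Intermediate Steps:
$j{\left(d \right)} = 0$
$a{\left(I \right)} = 0$ ($a{\left(I \right)} = 0 \sqrt{I} = 0$)
$z{\left(W,T \right)} = 119 + W$ ($z{\left(W,T \right)} = W + 119 = 119 + W$)
$R = 0$ ($R = 16 \cdot 0 \cdot 35 = 0 \cdot 35 = 0$)
$\frac{1}{z{\left(a{\left(-3 \right)},182 \right)} + R} = \frac{1}{\left(119 + 0\right) + 0} = \frac{1}{119 + 0} = \frac{1}{119}$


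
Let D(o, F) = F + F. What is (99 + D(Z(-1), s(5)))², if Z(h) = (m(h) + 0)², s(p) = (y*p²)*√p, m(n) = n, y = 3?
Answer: 122301 + 29700*√5 ≈ 1.8871e+5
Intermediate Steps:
s(p) = 3*p^(5/2) (s(p) = (3*p²)*√p = 3*p^(5/2))
Z(h) = h² (Z(h) = (h + 0)² = h²)
D(o, F) = 2*F
(99 + D(Z(-1), s(5)))² = (99 + 2*(3*5^(5/2)))² = (99 + 2*(3*(25*√5)))² = (99 + 2*(75*√5))² = (99 + 150*√5)²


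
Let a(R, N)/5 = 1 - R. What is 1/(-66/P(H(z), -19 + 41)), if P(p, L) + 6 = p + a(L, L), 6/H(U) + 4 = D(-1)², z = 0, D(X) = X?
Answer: 113/66 ≈ 1.7121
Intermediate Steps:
a(R, N) = 5 - 5*R (a(R, N) = 5*(1 - R) = 5 - 5*R)
H(U) = -2 (H(U) = 6/(-4 + (-1)²) = 6/(-4 + 1) = 6/(-3) = 6*(-⅓) = -2)
P(p, L) = -1 + p - 5*L (P(p, L) = -6 + (p + (5 - 5*L)) = -6 + (5 + p - 5*L) = -1 + p - 5*L)
1/(-66/P(H(z), -19 + 41)) = 1/(-66/(-1 - 2 - 5*(-19 + 41))) = 1/(-66/(-1 - 2 - 5*22)) = 1/(-66/(-1 - 2 - 110)) = 1/(-66/(-113)) = 1/(-66*(-1/113)) = 1/(66/113) = 113/66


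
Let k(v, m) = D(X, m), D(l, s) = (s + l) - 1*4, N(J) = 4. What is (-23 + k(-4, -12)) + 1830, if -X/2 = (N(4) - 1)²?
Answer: 1773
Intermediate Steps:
X = -18 (X = -2*(4 - 1)² = -2*3² = -2*9 = -18)
D(l, s) = -4 + l + s (D(l, s) = (l + s) - 4 = -4 + l + s)
k(v, m) = -22 + m (k(v, m) = -4 - 18 + m = -22 + m)
(-23 + k(-4, -12)) + 1830 = (-23 + (-22 - 12)) + 1830 = (-23 - 34) + 1830 = -57 + 1830 = 1773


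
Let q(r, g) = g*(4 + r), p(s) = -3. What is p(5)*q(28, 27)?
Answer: -2592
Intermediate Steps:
p(5)*q(28, 27) = -81*(4 + 28) = -81*32 = -3*864 = -2592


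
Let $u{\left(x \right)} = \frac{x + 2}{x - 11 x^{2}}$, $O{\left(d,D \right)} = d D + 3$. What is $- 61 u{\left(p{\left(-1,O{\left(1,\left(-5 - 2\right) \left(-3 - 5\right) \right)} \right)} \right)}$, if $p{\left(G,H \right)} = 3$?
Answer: $\frac{305}{96} \approx 3.1771$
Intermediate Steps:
$O{\left(d,D \right)} = 3 + D d$ ($O{\left(d,D \right)} = D d + 3 = 3 + D d$)
$u{\left(x \right)} = \frac{2 + x}{x - 11 x^{2}}$
$- 61 u{\left(p{\left(-1,O{\left(1,\left(-5 - 2\right) \left(-3 - 5\right) \right)} \right)} \right)} = - 61 \frac{-2 - 3}{3 \left(-1 + 11 \cdot 3\right)} = - 61 \frac{-2 - 3}{3 \left(-1 + 33\right)} = - 61 \cdot \frac{1}{3} \cdot \frac{1}{32} \left(-5\right) = \left(-61\right) \left(- \frac{5}{96}\right) = \frac{305}{96}$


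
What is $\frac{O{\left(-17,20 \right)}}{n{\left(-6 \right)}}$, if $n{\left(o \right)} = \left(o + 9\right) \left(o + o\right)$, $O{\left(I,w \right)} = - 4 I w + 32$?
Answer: $- \frac{116}{3} \approx -38.667$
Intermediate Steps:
$O{\left(I,w \right)} = 32 - 4 I w$ ($O{\left(I,w \right)} = - 4 I w + 32 = 32 - 4 I w$)
$n{\left(o \right)} = 2 o \left(9 + o\right)$ ($n{\left(o \right)} = \left(9 + o\right) 2 o = 2 o \left(9 + o\right)$)
$\frac{O{\left(-17,20 \right)}}{n{\left(-6 \right)}} = \frac{32 - \left(-68\right) 20}{2 \left(-6\right) \left(9 - 6\right)} = \frac{32 + 1360}{2 \left(-6\right) 3} = \frac{1392}{-36} = 1392 \left(- \frac{1}{36}\right) = - \frac{116}{3}$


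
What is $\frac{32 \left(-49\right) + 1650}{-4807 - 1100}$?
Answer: $- \frac{82}{5907} \approx -0.013882$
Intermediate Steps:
$\frac{32 \left(-49\right) + 1650}{-4807 - 1100} = \frac{-1568 + 1650}{-5907} = 82 \left(- \frac{1}{5907}\right) = - \frac{82}{5907}$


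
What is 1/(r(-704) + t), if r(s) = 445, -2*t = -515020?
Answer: 1/257955 ≈ 3.8766e-6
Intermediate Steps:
t = 257510 (t = -1/2*(-515020) = 257510)
1/(r(-704) + t) = 1/(445 + 257510) = 1/257955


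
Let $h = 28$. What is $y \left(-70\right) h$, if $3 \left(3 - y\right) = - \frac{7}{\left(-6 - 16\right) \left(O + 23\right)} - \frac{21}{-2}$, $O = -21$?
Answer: $\frac{35770}{33} \approx 1083.9$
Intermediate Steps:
$y = - \frac{73}{132}$ ($y = 3 - \frac{- \frac{7}{\left(-6 - 16\right) \left(-21 + 23\right)} - \frac{21}{-2}}{3} = 3 - \frac{- \frac{7}{\left(-22\right) 2} - - \frac{21}{2}}{3} = 3 - \frac{- \frac{7}{-44} + \frac{21}{2}}{3} = 3 - \frac{\left(-7\right) \left(- \frac{1}{44}\right) + \frac{21}{2}}{3} = 3 - \frac{\frac{7}{44} + \frac{21}{2}}{3} = 3 - \frac{469}{132} = - \frac{73}{132} \approx -0.55303$)
$y \left(-70\right) h = \left(- \frac{73}{132}\right) \left(-70\right) 28 = \frac{2555}{66} \cdot 28 = \frac{35770}{33}$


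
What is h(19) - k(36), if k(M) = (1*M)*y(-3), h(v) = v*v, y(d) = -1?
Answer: 397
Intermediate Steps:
h(v) = v**2
k(M) = -M (k(M) = (1*M)*(-1) = M*(-1) = -M)
h(19) - k(36) = 19**2 - (-1)*36 = 361 - 1*(-36) = 361 + 36 = 397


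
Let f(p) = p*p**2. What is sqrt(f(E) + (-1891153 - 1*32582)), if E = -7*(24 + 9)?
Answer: I*sqrt(14250126) ≈ 3774.9*I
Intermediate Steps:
E = -231 (E = -7*33 = -231)
f(p) = p**3
sqrt(f(E) + (-1891153 - 1*32582)) = sqrt((-231)**3 + (-1891153 - 1*32582)) = sqrt(-12326391 + (-1891153 - 32582)) = sqrt(-12326391 - 1923735) = sqrt(-14250126) = I*sqrt(14250126)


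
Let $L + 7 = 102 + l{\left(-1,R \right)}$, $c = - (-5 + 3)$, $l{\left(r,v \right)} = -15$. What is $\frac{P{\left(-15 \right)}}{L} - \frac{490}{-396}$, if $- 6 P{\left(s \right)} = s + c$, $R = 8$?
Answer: $\frac{20029}{15840} \approx 1.2645$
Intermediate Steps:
$c = 2$ ($c = \left(-1\right) \left(-2\right) = 2$)
$P{\left(s \right)} = - \frac{1}{3} - \frac{s}{6}$ ($P{\left(s \right)} = - \frac{s + 2}{6} = - \frac{2 + s}{6} = - \frac{1}{3} - \frac{s}{6}$)
$L = 80$ ($L = -7 + \left(102 - 15\right) = -7 + 87 = 80$)
$\frac{P{\left(-15 \right)}}{L} - \frac{490}{-396} = \frac{- \frac{1}{3} - - \frac{5}{2}}{80} - \frac{490}{-396} = \left(- \frac{1}{3} + \frac{5}{2}\right) \frac{1}{80} - - \frac{245}{198} = \frac{13}{6} \cdot \frac{1}{80} + \frac{245}{198} = \frac{13}{480} + \frac{245}{198} = \frac{20029}{15840}$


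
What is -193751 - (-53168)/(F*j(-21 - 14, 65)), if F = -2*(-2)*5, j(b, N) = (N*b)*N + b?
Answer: -71644282671/369775 ≈ -1.9375e+5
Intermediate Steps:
j(b, N) = b + b*N² (j(b, N) = b*N² + b = b + b*N²)
F = 20 (F = 4*5 = 20)
-193751 - (-53168)/(F*j(-21 - 14, 65)) = -193751 - (-53168)/(20*((-21 - 14)*(1 + 65²))) = -193751 - (-53168)/(20*(-35*(1 + 4225))) = -193751 - (-53168)/(20*(-35*4226)) = -193751 - (-53168)/(20*(-147910)) = -193751 - (-53168)/(-2958200) = -193751 - (-53168)*(-1)/2958200 = -193751 - 1*6646/369775 = -193751 - 6646/369775 = -71644282671/369775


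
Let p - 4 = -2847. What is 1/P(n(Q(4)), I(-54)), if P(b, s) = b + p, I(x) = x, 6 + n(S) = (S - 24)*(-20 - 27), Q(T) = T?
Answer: -1/1909 ≈ -0.00052383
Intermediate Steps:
p = -2843 (p = 4 - 2847 = -2843)
n(S) = 1122 - 47*S (n(S) = -6 + (S - 24)*(-20 - 27) = -6 + (-24 + S)*(-47) = -6 + (1128 - 47*S) = 1122 - 47*S)
P(b, s) = -2843 + b (P(b, s) = b - 2843 = -2843 + b)
1/P(n(Q(4)), I(-54)) = 1/(-2843 + (1122 - 47*4)) = 1/(-2843 + (1122 - 188)) = 1/(-2843 + 934) = 1/(-1909) = -1/1909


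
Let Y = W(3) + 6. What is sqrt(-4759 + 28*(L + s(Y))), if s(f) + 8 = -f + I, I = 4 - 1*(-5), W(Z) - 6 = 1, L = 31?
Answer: I*sqrt(4227) ≈ 65.015*I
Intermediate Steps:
W(Z) = 7 (W(Z) = 6 + 1 = 7)
I = 9 (I = 4 + 5 = 9)
Y = 13 (Y = 7 + 6 = 13)
s(f) = 1 - f (s(f) = -8 + (-f + 9) = -8 + (9 - f) = 1 - f)
sqrt(-4759 + 28*(L + s(Y))) = sqrt(-4759 + 28*(31 + (1 - 1*13))) = sqrt(-4759 + 28*(31 + (1 - 13))) = sqrt(-4759 + 28*(31 - 12)) = sqrt(-4759 + 28*19) = sqrt(-4759 + 532) = sqrt(-4227) = I*sqrt(4227)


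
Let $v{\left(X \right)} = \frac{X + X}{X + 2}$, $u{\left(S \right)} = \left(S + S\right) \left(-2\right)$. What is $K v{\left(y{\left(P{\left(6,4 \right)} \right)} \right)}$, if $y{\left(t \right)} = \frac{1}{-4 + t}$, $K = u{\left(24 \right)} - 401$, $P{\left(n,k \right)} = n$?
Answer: $- \frac{994}{5} \approx -198.8$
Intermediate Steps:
$u{\left(S \right)} = - 4 S$ ($u{\left(S \right)} = 2 S \left(-2\right) = - 4 S$)
$K = -497$ ($K = \left(-4\right) 24 - 401 = -96 - 401 = -497$)
$v{\left(X \right)} = \frac{2 X}{2 + X}$
$K v{\left(y{\left(P{\left(6,4 \right)} \right)} \right)} = - 497 \frac{2}{\left(-4 + 6\right) \left(2 + \frac{1}{-4 + 6}\right)} = - 497 \frac{2}{2 \left(2 + \frac{1}{2}\right)} = - 497 \cdot 2 \cdot \frac{1}{2} \frac{1}{2 + \frac{1}{2}} = - 497 \cdot 2 \cdot \frac{1}{2} \frac{1}{\frac{5}{2}} = - 497 \cdot 2 \cdot \frac{1}{2} \cdot \frac{2}{5} = \left(-497\right) \frac{2}{5} = - \frac{994}{5}$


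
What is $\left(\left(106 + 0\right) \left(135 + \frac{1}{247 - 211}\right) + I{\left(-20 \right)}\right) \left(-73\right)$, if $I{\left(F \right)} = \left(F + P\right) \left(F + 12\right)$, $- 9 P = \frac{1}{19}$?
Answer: $- \frac{120444233}{114} \approx -1.0565 \cdot 10^{6}$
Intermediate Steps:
$P = - \frac{1}{171}$ ($P = - \frac{1}{9 \cdot 19} = \left(- \frac{1}{9}\right) \frac{1}{19} = - \frac{1}{171} \approx -0.005848$)
$I{\left(F \right)} = \left(12 + F\right) \left(- \frac{1}{171} + F\right)$ ($I{\left(F \right)} = \left(F - \frac{1}{171}\right) \left(F + 12\right) = \left(- \frac{1}{171} + F\right) \left(12 + F\right) = \left(12 + F\right) \left(- \frac{1}{171} + F\right)$)
$\left(\left(106 + 0\right) \left(135 + \frac{1}{247 - 211}\right) + I{\left(-20 \right)}\right) \left(-73\right) = \left(\left(106 + 0\right) \left(135 + \frac{1}{247 - 211}\right) + \left(- \frac{4}{57} + \left(-20\right)^{2} + \frac{2051}{171} \left(-20\right)\right)\right) \left(-73\right) = \left(106 \left(135 + \frac{1}{36}\right) - - \frac{27368}{171}\right) \left(-73\right) = \left(106 \left(135 + \frac{1}{36}\right) + \frac{27368}{171}\right) \left(-73\right) = \left(106 \cdot \frac{4861}{36} + \frac{27368}{171}\right) \left(-73\right) = \left(\frac{257633}{18} + \frac{27368}{171}\right) \left(-73\right) = \frac{1649921}{114} \left(-73\right) = - \frac{120444233}{114}$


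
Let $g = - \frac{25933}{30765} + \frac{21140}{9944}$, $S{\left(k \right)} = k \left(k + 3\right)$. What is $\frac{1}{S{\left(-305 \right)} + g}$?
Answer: $\frac{76481790}{7044835800487} \approx 1.0856 \cdot 10^{-5}$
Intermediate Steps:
$S{\left(k \right)} = k \left(3 + k\right)$
$g = \frac{98123587}{76481790}$ ($g = \left(-25933\right) \frac{1}{30765} + 21140 \cdot \frac{1}{9944} = - \frac{25933}{30765} + \frac{5285}{2486} = \frac{98123587}{76481790} \approx 1.283$)
$\frac{1}{S{\left(-305 \right)} + g} = \frac{1}{- 305 \left(3 - 305\right) + \frac{98123587}{76481790}} = \frac{1}{\left(-305\right) \left(-302\right) + \frac{98123587}{76481790}} = \frac{1}{92110 + \frac{98123587}{76481790}} = \frac{1}{\frac{7044835800487}{76481790}} = \frac{76481790}{7044835800487}$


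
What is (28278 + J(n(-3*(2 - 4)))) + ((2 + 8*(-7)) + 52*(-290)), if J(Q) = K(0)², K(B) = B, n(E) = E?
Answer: 13144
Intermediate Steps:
J(Q) = 0 (J(Q) = 0² = 0)
(28278 + J(n(-3*(2 - 4)))) + ((2 + 8*(-7)) + 52*(-290)) = (28278 + 0) + ((2 + 8*(-7)) + 52*(-290)) = 28278 + ((2 - 56) - 15080) = 28278 + (-54 - 15080) = 28278 - 15134 = 13144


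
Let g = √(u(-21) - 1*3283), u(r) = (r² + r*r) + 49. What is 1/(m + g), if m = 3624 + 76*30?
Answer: 123/726241 - 7*I*√3/8714892 ≈ 0.00016937 - 1.3912e-6*I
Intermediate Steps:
u(r) = 49 + 2*r² (u(r) = (r² + r²) + 49 = 2*r² + 49 = 49 + 2*r²)
g = 28*I*√3 (g = √((49 + 2*(-21)²) - 1*3283) = √((49 + 2*441) - 3283) = √((49 + 882) - 3283) = √(931 - 3283) = √(-2352) = 28*I*√3 ≈ 48.497*I)
m = 5904 (m = 3624 + 2280 = 5904)
1/(m + g) = 1/(5904 + 28*I*√3)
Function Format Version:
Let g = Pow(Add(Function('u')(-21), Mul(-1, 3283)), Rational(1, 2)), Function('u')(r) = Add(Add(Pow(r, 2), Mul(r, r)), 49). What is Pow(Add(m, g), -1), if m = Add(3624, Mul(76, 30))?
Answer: Add(Rational(123, 726241), Mul(Rational(-7, 8714892), I, Pow(3, Rational(1, 2)))) ≈ Add(0.00016937, Mul(-1.3912e-6, I))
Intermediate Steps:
Function('u')(r) = Add(49, Mul(2, Pow(r, 2))) (Function('u')(r) = Add(Add(Pow(r, 2), Pow(r, 2)), 49) = Add(Mul(2, Pow(r, 2)), 49) = Add(49, Mul(2, Pow(r, 2))))
g = Mul(28, I, Pow(3, Rational(1, 2))) (g = Pow(Add(Add(49, Mul(2, Pow(-21, 2))), Mul(-1, 3283)), Rational(1, 2)) = Pow(Add(Add(49, Mul(2, 441)), -3283), Rational(1, 2)) = Pow(Add(Add(49, 882), -3283), Rational(1, 2)) = Pow(Add(931, -3283), Rational(1, 2)) = Pow(-2352, Rational(1, 2)) = Mul(28, I, Pow(3, Rational(1, 2))) ≈ Mul(48.497, I))
m = 5904 (m = Add(3624, 2280) = 5904)
Pow(Add(m, g), -1) = Pow(Add(5904, Mul(28, I, Pow(3, Rational(1, 2)))), -1)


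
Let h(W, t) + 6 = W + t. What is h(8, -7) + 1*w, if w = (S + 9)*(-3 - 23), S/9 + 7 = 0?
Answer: 1399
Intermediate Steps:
S = -63 (S = -63 + 9*0 = -63 + 0 = -63)
w = 1404 (w = (-63 + 9)*(-3 - 23) = -54*(-26) = 1404)
h(W, t) = -6 + W + t (h(W, t) = -6 + (W + t) = -6 + W + t)
h(8, -7) + 1*w = (-6 + 8 - 7) + 1*1404 = -5 + 1404 = 1399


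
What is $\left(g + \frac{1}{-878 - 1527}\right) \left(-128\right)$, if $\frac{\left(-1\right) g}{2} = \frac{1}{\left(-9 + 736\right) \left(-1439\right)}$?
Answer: $\frac{133291904}{2515997965} \approx 0.052978$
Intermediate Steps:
$g = \frac{2}{1046153}$ ($g = - 2 \frac{1}{\left(-9 + 736\right) \left(-1439\right)} = - 2 \cdot \frac{1}{727} \left(- \frac{1}{1439}\right) = \left(-2\right) \left(- \frac{1}{1046153}\right) = \frac{2}{1046153} \approx 1.9118 \cdot 10^{-6}$)
$\left(g + \frac{1}{-878 - 1527}\right) \left(-128\right) = \left(\frac{2}{1046153} + \frac{1}{-878 - 1527}\right) \left(-128\right) = \left(\frac{2}{1046153} + \frac{1}{-2405}\right) \left(-128\right) = \left(\frac{2}{1046153} - \frac{1}{2405}\right) \left(-128\right) = \left(- \frac{1041343}{2515997965}\right) \left(-128\right) = \frac{133291904}{2515997965}$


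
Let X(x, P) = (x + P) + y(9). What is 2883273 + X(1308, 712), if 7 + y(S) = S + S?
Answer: 2885304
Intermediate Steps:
y(S) = -7 + 2*S (y(S) = -7 + (S + S) = -7 + 2*S)
X(x, P) = 11 + P + x (X(x, P) = (x + P) + (-7 + 2*9) = (P + x) + (-7 + 18) = (P + x) + 11 = 11 + P + x)
2883273 + X(1308, 712) = 2883273 + (11 + 712 + 1308) = 2883273 + 2031 = 2885304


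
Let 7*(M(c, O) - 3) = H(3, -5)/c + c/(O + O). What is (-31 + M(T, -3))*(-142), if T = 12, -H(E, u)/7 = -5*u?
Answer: 181121/42 ≈ 4312.4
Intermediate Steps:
H(E, u) = 35*u (H(E, u) = -(-35)*u = 35*u)
M(c, O) = 3 - 25/c + c/(14*O) (M(c, O) = 3 + ((35*(-5))/c + c/(O + O))/7 = 3 + (-175/c + c/((2*O)))/7 = 3 + (-175/c + c*(1/(2*O)))/7 = 3 + (-175/c + c/(2*O))/7 = 3 + (-25/c + c/(14*O)) = 3 - 25/c + c/(14*O))
(-31 + M(T, -3))*(-142) = (-31 + (3 - 25/12 + (1/14)*12/(-3)))*(-142) = (-31 + (3 - 25*1/12 + (1/14)*12*(-⅓)))*(-142) = (-31 + (3 - 25/12 - 2/7))*(-142) = (-31 + 53/84)*(-142) = -2551/84*(-142) = 181121/42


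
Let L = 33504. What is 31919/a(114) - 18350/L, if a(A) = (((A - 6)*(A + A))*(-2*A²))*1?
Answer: -122349635531/223369425792 ≈ -0.54775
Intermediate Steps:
a(A) = -4*A³*(-6 + A) (a(A) = (((-6 + A)*(2*A))*(-2*A²))*1 = ((2*A*(-6 + A))*(-2*A²))*1 = -4*A³*(-6 + A)*1 = -4*A³*(-6 + A))
31919/a(114) - 18350/L = 31919/((4*114³*(6 - 1*114))) - 18350/33504 = 31919/((4*1481544*(6 - 114))) - 18350*1/33504 = 31919/((4*1481544*(-108))) - 9175/16752 = 31919/(-640027008) - 9175/16752 = 31919*(-1/640027008) - 9175/16752 = -31919/640027008 - 9175/16752 = -122349635531/223369425792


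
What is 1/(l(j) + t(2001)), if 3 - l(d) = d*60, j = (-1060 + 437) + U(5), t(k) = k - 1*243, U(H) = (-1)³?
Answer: 1/39201 ≈ 2.5510e-5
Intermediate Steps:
U(H) = -1
t(k) = -243 + k (t(k) = k - 243 = -243 + k)
j = -624 (j = (-1060 + 437) - 1 = -623 - 1 = -624)
l(d) = 3 - 60*d (l(d) = 3 - d*60 = 3 - 60*d)
1/(l(j) + t(2001)) = 1/((3 - 60*(-624)) + (-243 + 2001)) = 1/((3 + 37440) + 1758) = 1/(37443 + 1758) = 1/39201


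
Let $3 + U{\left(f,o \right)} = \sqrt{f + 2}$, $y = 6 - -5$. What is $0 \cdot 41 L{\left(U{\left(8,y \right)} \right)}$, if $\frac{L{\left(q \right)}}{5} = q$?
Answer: $0$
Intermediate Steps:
$y = 11$ ($y = 6 + 5 = 11$)
$U{\left(f,o \right)} = -3 + \sqrt{2 + f}$ ($U{\left(f,o \right)} = -3 + \sqrt{f + 2} = -3 + \sqrt{2 + f}$)
$L{\left(q \right)} = 5 q$
$0 \cdot 41 L{\left(U{\left(8,y \right)} \right)} = 0 \cdot 41 \cdot 5 \left(-3 + \sqrt{2 + 8}\right) = 0 \cdot 5 \left(-3 + \sqrt{10}\right) = 0 \left(-15 + 5 \sqrt{10}\right) = 0$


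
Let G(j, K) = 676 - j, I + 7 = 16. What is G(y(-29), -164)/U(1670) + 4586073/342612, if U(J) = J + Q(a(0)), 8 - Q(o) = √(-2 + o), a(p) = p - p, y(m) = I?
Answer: 738688988855/53593767324 + 667*I*√2/2815686 ≈ 13.783 + 0.00033501*I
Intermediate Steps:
I = 9 (I = -7 + 16 = 9)
y(m) = 9
a(p) = 0
Q(o) = 8 - √(-2 + o)
U(J) = 8 + J - I*√2 (U(J) = J + (8 - √(-2 + 0)) = J + (8 - √(-2)) = J + (8 - I*√2) = 8 + J - I*√2)
G(y(-29), -164)/U(1670) + 4586073/342612 = (676 - 1*9)/(8 + 1670 - I*√2) + 4586073/342612 = (676 - 9)/(1678 - I*√2) + 4586073*(1/342612) = 667/(1678 - I*√2) + 1528691/114204 = 1528691/114204 + 667/(1678 - I*√2)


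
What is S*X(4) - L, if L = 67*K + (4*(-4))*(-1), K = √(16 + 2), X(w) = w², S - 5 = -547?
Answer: -8688 - 201*√2 ≈ -8972.3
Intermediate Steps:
S = -542 (S = 5 - 547 = -542)
K = 3*√2 (K = √18 = 3*√2 ≈ 4.2426)
L = 16 + 201*√2 (L = 67*(3*√2) + (4*(-4))*(-1) = 201*√2 - 16*(-1) = 201*√2 + 16 = 16 + 201*√2 ≈ 300.26)
S*X(4) - L = -542*4² - (16 + 201*√2) = -542*16 + (-16 - 201*√2) = -8672 + (-16 - 201*√2) = -8688 - 201*√2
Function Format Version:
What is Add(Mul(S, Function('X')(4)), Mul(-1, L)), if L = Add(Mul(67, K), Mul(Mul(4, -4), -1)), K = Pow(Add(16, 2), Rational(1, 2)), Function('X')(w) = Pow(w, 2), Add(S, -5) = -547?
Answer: Add(-8688, Mul(-201, Pow(2, Rational(1, 2)))) ≈ -8972.3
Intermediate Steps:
S = -542 (S = Add(5, -547) = -542)
K = Mul(3, Pow(2, Rational(1, 2))) (K = Pow(18, Rational(1, 2)) = Mul(3, Pow(2, Rational(1, 2))) ≈ 4.2426)
L = Add(16, Mul(201, Pow(2, Rational(1, 2)))) (L = Add(Mul(67, Mul(3, Pow(2, Rational(1, 2)))), Mul(Mul(4, -4), -1)) = Add(Mul(201, Pow(2, Rational(1, 2))), Mul(-16, -1)) = Add(Mul(201, Pow(2, Rational(1, 2))), 16) = Add(16, Mul(201, Pow(2, Rational(1, 2)))) ≈ 300.26)
Add(Mul(S, Function('X')(4)), Mul(-1, L)) = Add(Mul(-542, Pow(4, 2)), Mul(-1, Add(16, Mul(201, Pow(2, Rational(1, 2)))))) = Add(Mul(-542, 16), Add(-16, Mul(-201, Pow(2, Rational(1, 2))))) = Add(-8672, Add(-16, Mul(-201, Pow(2, Rational(1, 2))))) = Add(-8688, Mul(-201, Pow(2, Rational(1, 2))))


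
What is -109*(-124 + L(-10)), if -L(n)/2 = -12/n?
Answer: 68888/5 ≈ 13778.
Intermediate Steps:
L(n) = 24/n (L(n) = -(-24)/n = 24/n)
-109*(-124 + L(-10)) = -109*(-124 + 24/(-10)) = -109*(-124 + 24*(-1/10)) = -109*(-124 - 12/5) = -109*(-632/5) = 68888/5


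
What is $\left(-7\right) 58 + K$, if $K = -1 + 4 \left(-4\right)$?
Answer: $-423$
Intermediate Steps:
$K = -17$ ($K = -1 - 16 = -17$)
$\left(-7\right) 58 + K = \left(-7\right) 58 - 17 = -406 - 17 = -423$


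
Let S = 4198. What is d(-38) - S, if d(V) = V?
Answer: -4236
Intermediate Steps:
d(-38) - S = -38 - 1*4198 = -38 - 4198 = -4236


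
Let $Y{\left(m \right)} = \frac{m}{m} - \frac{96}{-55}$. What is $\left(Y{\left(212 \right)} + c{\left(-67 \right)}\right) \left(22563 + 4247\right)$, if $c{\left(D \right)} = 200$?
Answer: $\frac{59791662}{11} \approx 5.4356 \cdot 10^{6}$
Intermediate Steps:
$Y{\left(m \right)} = \frac{151}{55}$ ($Y{\left(m \right)} = 1 - - \frac{96}{55} = 1 + \frac{96}{55} = \frac{151}{55}$)
$\left(Y{\left(212 \right)} + c{\left(-67 \right)}\right) \left(22563 + 4247\right) = \left(\frac{151}{55} + 200\right) \left(22563 + 4247\right) = \frac{11151}{55} \cdot 26810 = \frac{59791662}{11}$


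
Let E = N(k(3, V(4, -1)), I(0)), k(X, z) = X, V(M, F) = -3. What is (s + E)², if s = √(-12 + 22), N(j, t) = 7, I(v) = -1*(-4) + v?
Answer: (7 + √10)² ≈ 103.27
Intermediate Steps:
I(v) = 4 + v
E = 7
s = √10 ≈ 3.1623
(s + E)² = (√10 + 7)² = (7 + √10)²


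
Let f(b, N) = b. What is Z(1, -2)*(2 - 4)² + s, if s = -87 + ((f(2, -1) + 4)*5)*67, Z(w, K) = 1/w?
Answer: 1927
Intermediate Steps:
s = 1923 (s = -87 + ((2 + 4)*5)*67 = -87 + (6*5)*67 = -87 + 30*67 = -87 + 2010 = 1923)
Z(1, -2)*(2 - 4)² + s = (2 - 4)²/1 + 1923 = 1*(-2)² + 1923 = 1*4 + 1923 = 4 + 1923 = 1927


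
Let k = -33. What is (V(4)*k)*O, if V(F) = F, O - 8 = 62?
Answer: -9240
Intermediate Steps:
O = 70 (O = 8 + 62 = 70)
(V(4)*k)*O = (4*(-33))*70 = -132*70 = -9240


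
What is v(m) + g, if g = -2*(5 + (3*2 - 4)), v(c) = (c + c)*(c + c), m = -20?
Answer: 1586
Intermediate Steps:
v(c) = 4*c² (v(c) = (2*c)*(2*c) = 4*c²)
g = -14 (g = -2*(5 + (6 - 4)) = -2*(5 + 2) = -2*7 = -14)
v(m) + g = 4*(-20)² - 14 = 4*400 - 14 = 1600 - 14 = 1586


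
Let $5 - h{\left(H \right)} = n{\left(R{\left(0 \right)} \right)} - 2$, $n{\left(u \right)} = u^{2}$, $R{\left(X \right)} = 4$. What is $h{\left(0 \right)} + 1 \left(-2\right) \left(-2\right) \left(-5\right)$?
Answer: $-29$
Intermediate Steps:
$h{\left(H \right)} = -9$ ($h{\left(H \right)} = 5 - \left(4^{2} - 2\right) = 5 - \left(16 - 2\right) = 5 - 14 = -9$)
$h{\left(0 \right)} + 1 \left(-2\right) \left(-2\right) \left(-5\right) = -9 + 1 \left(-2\right) \left(-2\right) \left(-5\right) = -9 + 1 \cdot 4 \left(-5\right) = -9 + 1 \left(-20\right) = -9 - 20 = -29$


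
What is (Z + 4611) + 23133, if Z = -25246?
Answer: 2498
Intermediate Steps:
(Z + 4611) + 23133 = (-25246 + 4611) + 23133 = -20635 + 23133 = 2498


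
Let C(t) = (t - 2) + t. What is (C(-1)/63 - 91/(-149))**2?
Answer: 26388769/88115769 ≈ 0.29948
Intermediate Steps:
C(t) = -2 + 2*t (C(t) = (-2 + t) + t = -2 + 2*t)
(C(-1)/63 - 91/(-149))**2 = ((-2 + 2*(-1))/63 - 91/(-149))**2 = ((-2 - 2)*(1/63) - 91*(-1/149))**2 = (-4*1/63 + 91/149)**2 = (-4/63 + 91/149)**2 = (5137/9387)**2 = 26388769/88115769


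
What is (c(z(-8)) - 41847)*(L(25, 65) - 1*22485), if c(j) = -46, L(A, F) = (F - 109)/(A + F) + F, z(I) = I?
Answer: 42266769346/45 ≈ 9.3926e+8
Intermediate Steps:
L(A, F) = F + (-109 + F)/(A + F) (L(A, F) = (-109 + F)/(A + F) + F = F + (-109 + F)/(A + F))
(c(z(-8)) - 41847)*(L(25, 65) - 1*22485) = (-46 - 41847)*((-109 + 65 + 65**2 + 25*65)/(25 + 65) - 1*22485) = -41893*((-109 + 65 + 4225 + 1625)/90 - 22485) = -41893*((1/90)*5806 - 22485) = -41893*(2903/45 - 22485) = -41893*(-1008922/45) = 42266769346/45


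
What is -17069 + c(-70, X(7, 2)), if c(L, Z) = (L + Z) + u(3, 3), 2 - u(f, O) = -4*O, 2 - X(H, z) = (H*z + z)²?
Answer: -17379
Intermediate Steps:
X(H, z) = 2 - (z + H*z)² (X(H, z) = 2 - (H*z + z)² = 2 - (z + H*z)²)
u(f, O) = 2 + 4*O (u(f, O) = 2 - (-4)*O = 2 + 4*O)
c(L, Z) = 14 + L + Z (c(L, Z) = (L + Z) + (2 + 4*3) = (L + Z) + (2 + 12) = (L + Z) + 14 = 14 + L + Z)
-17069 + c(-70, X(7, 2)) = -17069 + (14 - 70 + (2 - 1*2²*(1 + 7)²)) = -17069 + (14 - 70 + (2 - 1*4*8²)) = -17069 + (14 - 70 + (2 - 1*4*64)) = -17069 + (14 - 70 + (2 - 256)) = -17069 + (14 - 70 - 254) = -17069 - 310 = -17379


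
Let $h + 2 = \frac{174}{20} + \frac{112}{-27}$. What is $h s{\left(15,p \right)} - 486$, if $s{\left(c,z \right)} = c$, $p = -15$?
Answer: $- \frac{8059}{18} \approx -447.72$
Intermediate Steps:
$h = \frac{689}{270}$ ($h = -2 + \left(\frac{174}{20} + \frac{112}{-27}\right) = -2 + \left(174 \cdot \frac{1}{20} + 112 \left(- \frac{1}{27}\right)\right) = -2 + \left(\frac{87}{10} - \frac{112}{27}\right) = -2 + \frac{1229}{270} = \frac{689}{270} \approx 2.5519$)
$h s{\left(15,p \right)} - 486 = \frac{689}{270} \cdot 15 - 486 = \frac{689}{18} - 486 = - \frac{8059}{18}$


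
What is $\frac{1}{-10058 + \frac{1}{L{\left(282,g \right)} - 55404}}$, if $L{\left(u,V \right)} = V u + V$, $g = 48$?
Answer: $- \frac{41820}{420625561} \approx -9.9423 \cdot 10^{-5}$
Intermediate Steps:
$L{\left(u,V \right)} = V + V u$
$\frac{1}{-10058 + \frac{1}{L{\left(282,g \right)} - 55404}} = \frac{1}{-10058 + \frac{1}{48 \left(1 + 282\right) - 55404}} = \frac{1}{-10058 + \frac{1}{48 \cdot 283 - 55404}} = \frac{1}{-10058 + \frac{1}{13584 - 55404}} = \frac{1}{-10058 + \frac{1}{-41820}} = \frac{1}{-10058 - \frac{1}{41820}} = \frac{1}{- \frac{420625561}{41820}} = - \frac{41820}{420625561}$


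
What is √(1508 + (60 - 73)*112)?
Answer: 2*√13 ≈ 7.2111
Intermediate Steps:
√(1508 + (60 - 73)*112) = √(1508 - 13*112) = √(1508 - 1456) = √52 = 2*√13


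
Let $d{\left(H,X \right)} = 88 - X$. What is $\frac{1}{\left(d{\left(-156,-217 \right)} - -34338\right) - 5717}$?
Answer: $\frac{1}{28926} \approx 3.4571 \cdot 10^{-5}$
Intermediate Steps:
$\frac{1}{\left(d{\left(-156,-217 \right)} - -34338\right) - 5717} = \frac{1}{\left(\left(88 - -217\right) - -34338\right) - 5717} = \frac{1}{\left(\left(88 + 217\right) + 34338\right) - 5717} = \frac{1}{\left(305 + 34338\right) - 5717} = \frac{1}{34643 - 5717} = \frac{1}{28926}$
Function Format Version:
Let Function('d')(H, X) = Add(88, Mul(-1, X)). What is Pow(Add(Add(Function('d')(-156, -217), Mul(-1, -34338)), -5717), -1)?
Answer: Rational(1, 28926) ≈ 3.4571e-5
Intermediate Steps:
Pow(Add(Add(Function('d')(-156, -217), Mul(-1, -34338)), -5717), -1) = Pow(Add(Add(Add(88, Mul(-1, -217)), Mul(-1, -34338)), -5717), -1) = Pow(Add(Add(Add(88, 217), 34338), -5717), -1) = Pow(Add(Add(305, 34338), -5717), -1) = Pow(Add(34643, -5717), -1) = Pow(28926, -1) = Rational(1, 28926)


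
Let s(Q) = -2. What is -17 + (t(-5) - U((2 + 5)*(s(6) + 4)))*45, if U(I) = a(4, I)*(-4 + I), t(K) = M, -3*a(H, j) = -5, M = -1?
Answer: -812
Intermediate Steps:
a(H, j) = 5/3 (a(H, j) = -⅓*(-5) = 5/3)
t(K) = -1
U(I) = -20/3 + 5*I/3 (U(I) = 5*(-4 + I)/3 = -20/3 + 5*I/3)
-17 + (t(-5) - U((2 + 5)*(s(6) + 4)))*45 = -17 + (-1 - (-20/3 + 5*((2 + 5)*(-2 + 4))/3))*45 = -17 + (-1 - (-20/3 + 5*(7*2)/3))*45 = -17 + (-1 - (-20/3 + (5/3)*14))*45 = -17 + (-1 - (-20/3 + 70/3))*45 = -17 + (-1 - 1*50/3)*45 = -17 + (-1 - 50/3)*45 = -17 - 53/3*45 = -17 - 795 = -812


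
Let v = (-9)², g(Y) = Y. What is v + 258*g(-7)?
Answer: -1725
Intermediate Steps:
v = 81
v + 258*g(-7) = 81 + 258*(-7) = 81 - 1806 = -1725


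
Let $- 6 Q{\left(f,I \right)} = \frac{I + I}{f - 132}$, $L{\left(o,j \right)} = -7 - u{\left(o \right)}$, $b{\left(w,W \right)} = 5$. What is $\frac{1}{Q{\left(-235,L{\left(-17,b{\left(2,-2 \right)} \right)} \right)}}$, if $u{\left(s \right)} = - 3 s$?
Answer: $- \frac{1101}{58} \approx -18.983$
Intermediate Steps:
$L{\left(o,j \right)} = -7 + 3 o$ ($L{\left(o,j \right)} = -7 - - 3 o = -7 + 3 o$)
$Q{\left(f,I \right)} = - \frac{I}{3 \left(-132 + f\right)}$ ($Q{\left(f,I \right)} = - \frac{\left(I + I\right) \frac{1}{f - 132}}{6} = - \frac{2 I \frac{1}{-132 + f}}{6} = - \frac{I}{3 \left(-132 + f\right)}$)
$\frac{1}{Q{\left(-235,L{\left(-17,b{\left(2,-2 \right)} \right)} \right)}} = \frac{1}{\left(-1\right) \left(-7 + 3 \left(-17\right)\right) \frac{1}{-396 + 3 \left(-235\right)}} = \frac{1}{\left(-1\right) \left(-7 - 51\right) \frac{1}{-396 - 705}} = \frac{1}{\left(-1\right) \left(-58\right) \frac{1}{-1101}} = \frac{1}{\left(-1\right) \left(-58\right) \left(- \frac{1}{1101}\right)} = \frac{1}{- \frac{58}{1101}} = - \frac{1101}{58}$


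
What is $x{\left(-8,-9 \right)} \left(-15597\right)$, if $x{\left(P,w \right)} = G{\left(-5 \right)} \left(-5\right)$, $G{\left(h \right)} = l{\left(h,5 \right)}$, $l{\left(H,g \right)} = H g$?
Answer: $-1949625$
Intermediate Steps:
$G{\left(h \right)} = 5 h$ ($G{\left(h \right)} = h 5 = 5 h$)
$x{\left(P,w \right)} = 125$ ($x{\left(P,w \right)} = 5 \left(-5\right) \left(-5\right) = \left(-25\right) \left(-5\right) = 125$)
$x{\left(-8,-9 \right)} \left(-15597\right) = 125 \left(-15597\right) = -1949625$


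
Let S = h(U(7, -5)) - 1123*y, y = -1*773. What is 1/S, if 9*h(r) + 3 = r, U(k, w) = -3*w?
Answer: 3/2604241 ≈ 1.1520e-6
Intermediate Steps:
h(r) = -1/3 + r/9
y = -773
S = 2604241/3 (S = (-1/3 + (-3*(-5))/9) - 1123*(-773) = (-1/3 + (1/9)*15) + 868079 = (-1/3 + 5/3) + 868079 = 4/3 + 868079 = 2604241/3 ≈ 8.6808e+5)
1/S = 1/(2604241/3) = 3/2604241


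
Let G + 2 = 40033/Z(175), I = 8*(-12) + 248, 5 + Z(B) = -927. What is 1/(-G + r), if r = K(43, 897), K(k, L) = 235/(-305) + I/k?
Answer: 2444636/116653763 ≈ 0.020956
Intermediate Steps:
Z(B) = -932 (Z(B) = -5 - 927 = -932)
I = 152 (I = -96 + 248 = 152)
G = -41897/932 (G = -2 + 40033/(-932) = -2 + 40033*(-1/932) = -2 - 40033/932 = -41897/932 ≈ -44.954)
K(k, L) = -47/61 + 152/k (K(k, L) = 235/(-305) + 152/k = 235*(-1/305) + 152/k = -47/61 + 152/k)
r = 7251/2623 (r = -47/61 + 152/43 = 7251/2623 ≈ 2.7644)
1/(-G + r) = 1/(-1*(-41897/932) + 7251/2623) = 1/(41897/932 + 7251/2623) = 1/(116653763/2444636) = 2444636/116653763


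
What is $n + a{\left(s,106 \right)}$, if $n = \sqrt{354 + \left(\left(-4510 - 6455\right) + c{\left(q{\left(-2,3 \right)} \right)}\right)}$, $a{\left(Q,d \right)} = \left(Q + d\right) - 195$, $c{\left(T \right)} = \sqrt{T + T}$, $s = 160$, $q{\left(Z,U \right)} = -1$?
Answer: $71 + \sqrt{-10611 + i \sqrt{2}} \approx 71.007 + 103.01 i$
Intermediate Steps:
$c{\left(T \right)} = \sqrt{2} \sqrt{T}$ ($c{\left(T \right)} = \sqrt{2 T} = \sqrt{2} \sqrt{T}$)
$a{\left(Q,d \right)} = -195 + Q + d$
$n = \sqrt{-10611 + i \sqrt{2}}$ ($n = \sqrt{354 + \left(\left(-4510 - 6455\right) + \sqrt{2} \sqrt{-1}\right)} = \sqrt{354 - \left(10965 - \sqrt{2} i\right)} = \sqrt{354 - \left(10965 - i \sqrt{2}\right)} = \sqrt{-10611 + i \sqrt{2}} \approx 0.0069 + 103.01 i$)
$n + a{\left(s,106 \right)} = \sqrt{-10611 + i \sqrt{2}} + \left(-195 + 160 + 106\right) = \sqrt{-10611 + i \sqrt{2}} + 71 = 71 + \sqrt{-10611 + i \sqrt{2}}$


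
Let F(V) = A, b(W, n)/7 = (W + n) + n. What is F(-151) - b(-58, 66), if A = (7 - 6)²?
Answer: -517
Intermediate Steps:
b(W, n) = 7*W + 14*n (b(W, n) = 7*((W + n) + n) = 7*(W + 2*n) = 7*W + 14*n)
A = 1 (A = 1² = 1)
F(V) = 1
F(-151) - b(-58, 66) = 1 - (7*(-58) + 14*66) = 1 - (-406 + 924) = 1 - 1*518 = 1 - 518 = -517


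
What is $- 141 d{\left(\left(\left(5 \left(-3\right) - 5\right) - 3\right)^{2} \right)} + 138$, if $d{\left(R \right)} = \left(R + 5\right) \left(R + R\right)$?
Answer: $-79660914$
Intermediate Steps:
$d{\left(R \right)} = 2 R \left(5 + R\right)$ ($d{\left(R \right)} = \left(5 + R\right) 2 R = 2 R \left(5 + R\right)$)
$- 141 d{\left(\left(\left(5 \left(-3\right) - 5\right) - 3\right)^{2} \right)} + 138 = - 141 \cdot 2 \left(\left(5 \left(-3\right) - 5\right) - 3\right)^{2} \left(5 + \left(\left(5 \left(-3\right) - 5\right) - 3\right)^{2}\right) + 138 = - 141 \cdot 2 \left(\left(-15 - 5\right) - 3\right)^{2} \left(5 + \left(\left(-15 - 5\right) - 3\right)^{2}\right) + 138 = - 141 \cdot 2 \left(-20 - 3\right)^{2} \left(5 + \left(-20 - 3\right)^{2}\right) + 138 = - 141 \cdot 2 \left(-23\right)^{2} \left(5 + \left(-23\right)^{2}\right) + 138 = - 141 \cdot 2 \cdot 529 \left(5 + 529\right) + 138 = - 141 \cdot 2 \cdot 529 \cdot 534 + 138 = \left(-141\right) 564972 + 138 = -79661052 + 138 = -79660914$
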